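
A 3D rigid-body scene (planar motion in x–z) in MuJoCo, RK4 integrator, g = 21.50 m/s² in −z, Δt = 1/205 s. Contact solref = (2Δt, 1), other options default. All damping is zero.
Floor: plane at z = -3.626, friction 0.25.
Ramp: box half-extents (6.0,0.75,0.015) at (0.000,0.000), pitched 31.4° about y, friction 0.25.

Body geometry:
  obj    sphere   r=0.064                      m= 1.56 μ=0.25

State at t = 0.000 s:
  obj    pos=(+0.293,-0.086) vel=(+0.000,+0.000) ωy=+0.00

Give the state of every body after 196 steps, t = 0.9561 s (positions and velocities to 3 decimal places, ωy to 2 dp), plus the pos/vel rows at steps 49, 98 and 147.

State at t = 0.9561 s:
  obj    pos=(+3.415,-1.992) vel=(+6.530,-3.986) ωy=+119.50

Key-timestep trajectory:
   step    t(s)  obj.x    obj.z    obj.vx   obj.vz 
     49  0.2390   +0.488  -0.205  +1.633  -0.997
     98  0.4780   +1.074  -0.563  +3.265  -1.993
    147  0.7171   +2.049  -1.158  +4.898  -2.990


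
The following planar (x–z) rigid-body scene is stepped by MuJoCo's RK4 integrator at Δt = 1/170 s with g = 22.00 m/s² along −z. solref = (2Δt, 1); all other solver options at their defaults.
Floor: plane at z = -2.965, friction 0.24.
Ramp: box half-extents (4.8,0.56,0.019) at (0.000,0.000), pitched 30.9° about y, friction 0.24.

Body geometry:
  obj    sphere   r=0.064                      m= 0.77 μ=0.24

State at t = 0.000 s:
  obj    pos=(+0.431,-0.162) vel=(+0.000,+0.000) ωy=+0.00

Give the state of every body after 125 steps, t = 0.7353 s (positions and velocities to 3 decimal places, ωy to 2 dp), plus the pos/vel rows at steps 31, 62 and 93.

State at t = 0.7353 s:
  obj    pos=(+2.304,-1.282) vel=(+5.092,-3.048) ωy=+92.67

Key-timestep trajectory:
   step    t(s)  obj.x    obj.z    obj.vx   obj.vz 
     31  0.1824   +0.547  -0.230  +1.263  -0.756
     62  0.3647   +0.892  -0.437  +2.526  -1.512
     93  0.5471   +1.468  -0.782  +3.789  -2.267


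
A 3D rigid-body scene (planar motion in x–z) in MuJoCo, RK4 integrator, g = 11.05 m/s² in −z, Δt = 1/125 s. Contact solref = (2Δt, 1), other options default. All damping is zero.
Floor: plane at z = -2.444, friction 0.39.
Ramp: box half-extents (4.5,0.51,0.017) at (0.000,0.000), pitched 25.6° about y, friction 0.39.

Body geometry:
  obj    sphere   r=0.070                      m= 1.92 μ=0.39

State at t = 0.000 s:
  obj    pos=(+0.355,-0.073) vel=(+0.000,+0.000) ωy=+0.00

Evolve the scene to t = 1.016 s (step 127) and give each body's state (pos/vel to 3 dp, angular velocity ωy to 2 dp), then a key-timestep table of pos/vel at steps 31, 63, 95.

State at t = 1.016 s:
  obj    pos=(+1.942,-0.834) vel=(+3.125,-1.497) ωy=+49.49

Key-timestep trajectory:
   step    t(s)  obj.x    obj.z    obj.vx   obj.vz 
     31  0.2480   +0.450  -0.119  +0.763  -0.365
     63  0.5040   +0.746  -0.261  +1.550  -0.743
     95  0.7600   +1.243  -0.499  +2.337  -1.120


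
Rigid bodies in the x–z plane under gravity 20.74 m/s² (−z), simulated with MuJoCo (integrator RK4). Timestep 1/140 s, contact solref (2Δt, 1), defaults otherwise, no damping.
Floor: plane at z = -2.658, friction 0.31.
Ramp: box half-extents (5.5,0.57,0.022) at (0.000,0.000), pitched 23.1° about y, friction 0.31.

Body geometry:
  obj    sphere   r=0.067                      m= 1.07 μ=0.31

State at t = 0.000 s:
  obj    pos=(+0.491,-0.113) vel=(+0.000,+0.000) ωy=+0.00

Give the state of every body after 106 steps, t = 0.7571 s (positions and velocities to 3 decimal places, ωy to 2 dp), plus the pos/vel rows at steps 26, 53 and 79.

State at t = 0.7571 s:
  obj    pos=(+2.024,-0.766) vel=(+4.048,-1.727) ωy=+65.66

Key-timestep trajectory:
   step    t(s)  obj.x    obj.z    obj.vx   obj.vz 
     26  0.1857   +0.583  -0.152  +0.993  -0.424
     53  0.3786   +0.874  -0.276  +2.024  -0.863
     79  0.5643   +1.342  -0.476  +3.017  -1.287


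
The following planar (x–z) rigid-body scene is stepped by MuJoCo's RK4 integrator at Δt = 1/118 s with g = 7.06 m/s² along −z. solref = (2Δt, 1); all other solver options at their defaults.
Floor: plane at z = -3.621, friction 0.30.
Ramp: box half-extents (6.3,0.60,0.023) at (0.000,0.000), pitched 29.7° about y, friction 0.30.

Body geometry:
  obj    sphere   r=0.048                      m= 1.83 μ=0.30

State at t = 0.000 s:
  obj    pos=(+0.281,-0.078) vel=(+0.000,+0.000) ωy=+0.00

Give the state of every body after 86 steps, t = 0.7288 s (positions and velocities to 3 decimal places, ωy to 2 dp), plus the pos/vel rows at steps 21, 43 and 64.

State at t = 0.7288 s:
  obj    pos=(+0.857,-0.407) vel=(+1.582,-0.902) ωy=+37.92

Key-timestep trajectory:
   step    t(s)  obj.x    obj.z    obj.vx   obj.vz 
     21  0.1780   +0.315  -0.098  +0.386  -0.220
     43  0.3644   +0.425  -0.161  +0.791  -0.451
     64  0.5424   +0.600  -0.261  +1.177  -0.671


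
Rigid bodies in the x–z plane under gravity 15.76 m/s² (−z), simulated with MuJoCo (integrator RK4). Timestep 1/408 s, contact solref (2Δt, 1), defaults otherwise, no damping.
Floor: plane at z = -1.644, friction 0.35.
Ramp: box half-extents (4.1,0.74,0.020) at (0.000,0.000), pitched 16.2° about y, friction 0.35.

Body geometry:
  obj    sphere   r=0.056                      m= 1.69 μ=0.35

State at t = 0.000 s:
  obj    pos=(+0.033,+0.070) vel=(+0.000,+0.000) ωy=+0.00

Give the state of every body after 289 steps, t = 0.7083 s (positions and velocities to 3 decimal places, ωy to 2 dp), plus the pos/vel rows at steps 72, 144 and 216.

State at t = 0.7083 s:
  obj    pos=(+0.790,-0.150) vel=(+2.136,-0.621) ωy=+39.72

Key-timestep trajectory:
   step    t(s)  obj.x    obj.z    obj.vx   obj.vz 
     72  0.1765   +0.080  +0.056  +0.532  -0.155
    144  0.3529   +0.221  +0.015  +1.065  -0.309
    216  0.5294   +0.456  -0.053  +1.597  -0.464


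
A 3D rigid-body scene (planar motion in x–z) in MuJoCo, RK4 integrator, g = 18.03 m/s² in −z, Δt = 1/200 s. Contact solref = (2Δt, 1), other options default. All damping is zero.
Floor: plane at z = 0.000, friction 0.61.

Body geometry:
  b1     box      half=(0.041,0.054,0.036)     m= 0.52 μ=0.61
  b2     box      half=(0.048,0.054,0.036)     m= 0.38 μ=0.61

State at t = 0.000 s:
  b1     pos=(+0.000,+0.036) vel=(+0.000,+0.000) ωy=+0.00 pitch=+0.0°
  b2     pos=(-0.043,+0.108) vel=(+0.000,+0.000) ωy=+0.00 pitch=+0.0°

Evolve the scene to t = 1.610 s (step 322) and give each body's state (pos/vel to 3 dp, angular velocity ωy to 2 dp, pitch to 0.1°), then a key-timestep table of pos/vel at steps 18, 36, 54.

State at t = 1.610 s:
  b1     pos=(+0.000,+0.036) vel=(+0.000,+0.000) ωy=+0.00 pitch=+0.0°
  b2     pos=(-0.089,+0.048) vel=(+0.000,+0.000) ωy=+0.00 pitch=-90.0°

Key-timestep trajectory:
   step    t(s)  b1.x    b1.z    b1.vx   b1.vz   b2.x    b2.z    b2.vx   b2.vz 
     18  0.0900   +0.000  +0.036  +0.000  +0.000   -0.045  +0.108  -0.064  -0.008
     36  0.1800   +0.000  +0.036  +0.000  +0.000   -0.058  +0.104  -0.256  -0.130
     54  0.2700   +0.000  +0.036  +0.000  +0.000   -0.088  +0.048  -0.437  -1.196


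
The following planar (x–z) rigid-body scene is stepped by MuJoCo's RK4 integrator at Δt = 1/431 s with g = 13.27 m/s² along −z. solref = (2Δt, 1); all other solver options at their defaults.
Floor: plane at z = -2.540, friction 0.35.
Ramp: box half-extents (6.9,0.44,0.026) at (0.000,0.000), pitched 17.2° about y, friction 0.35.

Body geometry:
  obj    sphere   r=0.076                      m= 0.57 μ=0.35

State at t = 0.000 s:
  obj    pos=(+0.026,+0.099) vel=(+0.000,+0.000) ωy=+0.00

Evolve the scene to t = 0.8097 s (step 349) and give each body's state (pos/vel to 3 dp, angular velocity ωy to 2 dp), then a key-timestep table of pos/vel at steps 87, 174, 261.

State at t = 0.8097 s:
  obj    pos=(+0.904,-0.173) vel=(+2.168,-0.671) ωy=+29.86

Key-timestep trajectory:
   step    t(s)  obj.x    obj.z    obj.vx   obj.vz 
     87  0.2019   +0.081  +0.082  +0.541  -0.167
    174  0.4037   +0.244  +0.031  +1.081  -0.335
    261  0.6056   +0.517  -0.053  +1.621  -0.502


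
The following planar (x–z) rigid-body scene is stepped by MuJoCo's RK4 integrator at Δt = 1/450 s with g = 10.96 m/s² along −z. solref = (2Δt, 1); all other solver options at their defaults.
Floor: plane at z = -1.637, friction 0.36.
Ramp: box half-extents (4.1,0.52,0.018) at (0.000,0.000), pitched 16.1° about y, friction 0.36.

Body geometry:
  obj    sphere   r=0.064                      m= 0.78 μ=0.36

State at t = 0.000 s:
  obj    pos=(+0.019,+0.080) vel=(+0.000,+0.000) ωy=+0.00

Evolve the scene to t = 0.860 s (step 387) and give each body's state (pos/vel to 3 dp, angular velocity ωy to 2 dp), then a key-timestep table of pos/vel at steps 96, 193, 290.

State at t = 0.860 s:
  obj    pos=(+0.790,-0.143) vel=(+1.794,-0.518) ωy=+29.17

Key-timestep trajectory:
   step    t(s)  obj.x    obj.z    obj.vx   obj.vz 
     96  0.2133   +0.066  +0.066  +0.445  -0.128
    193  0.4289   +0.211  +0.024  +0.895  -0.258
    290  0.6444   +0.452  -0.045  +1.344  -0.388


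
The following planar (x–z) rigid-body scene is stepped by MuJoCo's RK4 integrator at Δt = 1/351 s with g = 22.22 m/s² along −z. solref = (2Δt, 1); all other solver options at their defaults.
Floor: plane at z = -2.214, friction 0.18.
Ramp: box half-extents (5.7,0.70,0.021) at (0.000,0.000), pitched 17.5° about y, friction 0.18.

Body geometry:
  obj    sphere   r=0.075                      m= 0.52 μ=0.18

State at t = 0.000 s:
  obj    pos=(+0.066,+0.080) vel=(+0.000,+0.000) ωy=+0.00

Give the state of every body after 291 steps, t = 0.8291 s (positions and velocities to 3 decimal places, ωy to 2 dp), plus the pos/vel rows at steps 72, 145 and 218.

State at t = 0.8291 s:
  obj    pos=(+1.630,-0.413) vel=(+3.774,-1.190) ωy=+52.75

Key-timestep trajectory:
   step    t(s)  obj.x    obj.z    obj.vx   obj.vz 
     72  0.2051   +0.162  +0.050  +0.934  -0.294
    145  0.4131   +0.454  -0.043  +1.880  -0.593
    218  0.6211   +0.944  -0.197  +2.827  -0.891


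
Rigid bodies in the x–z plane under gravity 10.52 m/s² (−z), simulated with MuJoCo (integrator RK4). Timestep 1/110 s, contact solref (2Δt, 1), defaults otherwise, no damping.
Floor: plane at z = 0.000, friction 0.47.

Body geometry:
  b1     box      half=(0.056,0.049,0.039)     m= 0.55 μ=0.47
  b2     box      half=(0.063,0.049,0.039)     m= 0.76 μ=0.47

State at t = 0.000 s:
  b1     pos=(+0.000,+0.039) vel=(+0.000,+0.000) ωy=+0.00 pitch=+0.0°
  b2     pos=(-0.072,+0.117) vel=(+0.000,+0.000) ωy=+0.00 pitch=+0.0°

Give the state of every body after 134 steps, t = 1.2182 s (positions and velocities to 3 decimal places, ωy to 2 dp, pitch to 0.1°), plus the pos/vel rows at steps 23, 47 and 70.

State at t = 1.2182 s:
  b1     pos=(+0.000,+0.039) vel=(+0.000,+0.000) ωy=+0.00 pitch=+0.0°
  b2     pos=(-0.136,+0.063) vel=(+0.000,+0.000) ωy=+0.00 pitch=-90.0°

Key-timestep trajectory:
   step    t(s)  b1.x    b1.z    b1.vx   b1.vz   b2.x    b2.z    b2.vx   b2.vz 
     23  0.2091   +0.000  +0.039  +0.000  +0.000   -0.109  +0.070  -0.410  -0.125
     47  0.4273   +0.000  +0.039  +0.000  +0.000   -0.157  +0.072  +0.036  -0.009
     70  0.6364   +0.000  +0.039  +0.000  +0.000   -0.130  +0.066  -0.072  -0.024


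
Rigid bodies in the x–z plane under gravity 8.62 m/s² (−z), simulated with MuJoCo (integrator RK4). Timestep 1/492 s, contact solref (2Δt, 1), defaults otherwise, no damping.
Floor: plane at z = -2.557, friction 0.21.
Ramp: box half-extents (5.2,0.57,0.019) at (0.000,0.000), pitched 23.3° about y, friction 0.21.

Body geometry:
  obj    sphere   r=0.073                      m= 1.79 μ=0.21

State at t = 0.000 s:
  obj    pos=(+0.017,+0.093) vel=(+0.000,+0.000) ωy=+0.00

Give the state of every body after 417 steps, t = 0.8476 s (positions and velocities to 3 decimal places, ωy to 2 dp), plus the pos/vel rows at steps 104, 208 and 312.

State at t = 0.8476 s:
  obj    pos=(+0.820,-0.253) vel=(+1.896,-0.817) ωy=+28.27

Key-timestep trajectory:
   step    t(s)  obj.x    obj.z    obj.vx   obj.vz 
    104  0.2114   +0.067  +0.071  +0.473  -0.204
    208  0.4228   +0.217  +0.007  +0.946  -0.407
    312  0.6341   +0.467  -0.101  +1.419  -0.611


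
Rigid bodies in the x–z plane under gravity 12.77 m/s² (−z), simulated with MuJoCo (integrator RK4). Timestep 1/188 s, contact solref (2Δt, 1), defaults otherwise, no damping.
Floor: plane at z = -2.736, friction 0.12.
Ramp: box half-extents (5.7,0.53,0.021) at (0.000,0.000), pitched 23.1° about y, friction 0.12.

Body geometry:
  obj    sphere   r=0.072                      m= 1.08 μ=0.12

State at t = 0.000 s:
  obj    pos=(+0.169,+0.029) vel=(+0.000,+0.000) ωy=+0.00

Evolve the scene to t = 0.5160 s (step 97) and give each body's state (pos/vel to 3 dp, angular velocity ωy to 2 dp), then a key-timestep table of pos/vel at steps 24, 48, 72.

State at t = 0.5160 s:
  obj    pos=(+0.610,-0.159) vel=(+1.711,-0.724) ωy=+25.25

Key-timestep trajectory:
   step    t(s)  obj.x    obj.z    obj.vx   obj.vz 
     24  0.1277   +0.196  +0.017  +0.424  -0.176
     48  0.2553   +0.277  -0.017  +0.845  -0.363
     72  0.3830   +0.412  -0.075  +1.270  -0.535


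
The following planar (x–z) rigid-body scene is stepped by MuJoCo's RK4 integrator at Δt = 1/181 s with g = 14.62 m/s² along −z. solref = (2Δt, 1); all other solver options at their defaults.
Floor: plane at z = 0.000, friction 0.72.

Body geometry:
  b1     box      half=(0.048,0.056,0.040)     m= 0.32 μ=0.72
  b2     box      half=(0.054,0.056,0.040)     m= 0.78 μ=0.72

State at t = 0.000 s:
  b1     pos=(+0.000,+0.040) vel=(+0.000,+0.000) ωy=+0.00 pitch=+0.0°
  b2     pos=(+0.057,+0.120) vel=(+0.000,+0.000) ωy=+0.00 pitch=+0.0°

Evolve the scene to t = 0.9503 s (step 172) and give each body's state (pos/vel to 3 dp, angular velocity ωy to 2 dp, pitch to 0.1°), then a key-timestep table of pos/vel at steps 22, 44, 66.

State at t = 0.9503 s:
  b1     pos=(+0.000,+0.040) vel=(+0.000,+0.000) ωy=+0.00 pitch=+0.0°
  b2     pos=(+0.106,+0.054) vel=(+0.000,+0.000) ωy=+0.00 pitch=+90.0°

Key-timestep trajectory:
   step    t(s)  b1.x    b1.z    b1.vx   b1.vz   b2.x    b2.z    b2.vx   b2.vz 
     22  0.1215   +0.000  +0.040  -0.002  +0.000   +0.071  +0.114  +0.257  -0.173
     44  0.2431   +0.000  +0.040  +0.000  +0.000   +0.111  +0.054  +0.168  +0.252
     66  0.3646   +0.000  +0.040  +0.000  +0.000   +0.104  +0.054  -0.069  +0.075


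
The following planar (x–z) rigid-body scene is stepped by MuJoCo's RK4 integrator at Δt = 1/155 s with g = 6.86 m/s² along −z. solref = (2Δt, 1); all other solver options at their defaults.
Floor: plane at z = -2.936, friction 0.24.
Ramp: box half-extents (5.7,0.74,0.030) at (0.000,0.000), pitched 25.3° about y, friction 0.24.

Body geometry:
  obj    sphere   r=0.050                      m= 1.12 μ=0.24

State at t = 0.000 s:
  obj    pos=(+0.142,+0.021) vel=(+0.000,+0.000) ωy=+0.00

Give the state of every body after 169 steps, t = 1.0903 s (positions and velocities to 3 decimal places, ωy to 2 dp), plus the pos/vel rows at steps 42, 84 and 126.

State at t = 1.0903 s:
  obj    pos=(+1.268,-0.511) vel=(+2.064,-0.976) ωy=+45.65

Key-timestep trajectory:
   step    t(s)  obj.x    obj.z    obj.vx   obj.vz 
     42  0.2710   +0.212  -0.012  +0.513  -0.243
     84  0.5419   +0.420  -0.110  +1.026  -0.485
    126  0.8129   +0.768  -0.274  +1.539  -0.728


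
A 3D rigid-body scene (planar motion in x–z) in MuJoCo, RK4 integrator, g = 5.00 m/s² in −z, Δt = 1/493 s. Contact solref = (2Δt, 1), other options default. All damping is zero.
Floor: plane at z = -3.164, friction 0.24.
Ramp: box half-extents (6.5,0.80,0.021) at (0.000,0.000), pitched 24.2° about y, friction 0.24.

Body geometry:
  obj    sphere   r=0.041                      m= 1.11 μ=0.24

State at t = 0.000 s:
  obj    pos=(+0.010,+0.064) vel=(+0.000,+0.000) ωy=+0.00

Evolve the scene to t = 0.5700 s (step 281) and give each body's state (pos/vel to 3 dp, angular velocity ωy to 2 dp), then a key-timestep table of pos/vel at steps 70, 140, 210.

State at t = 0.5700 s:
  obj    pos=(+0.227,-0.034) vel=(+0.761,-0.342) ωy=+20.35

Key-timestep trajectory:
   step    t(s)  obj.x    obj.z    obj.vx   obj.vz 
     70  0.1420   +0.023  +0.057  +0.190  -0.085
    140  0.2840   +0.064  +0.039  +0.379  -0.170
    210  0.4260   +0.131  +0.009  +0.569  -0.256


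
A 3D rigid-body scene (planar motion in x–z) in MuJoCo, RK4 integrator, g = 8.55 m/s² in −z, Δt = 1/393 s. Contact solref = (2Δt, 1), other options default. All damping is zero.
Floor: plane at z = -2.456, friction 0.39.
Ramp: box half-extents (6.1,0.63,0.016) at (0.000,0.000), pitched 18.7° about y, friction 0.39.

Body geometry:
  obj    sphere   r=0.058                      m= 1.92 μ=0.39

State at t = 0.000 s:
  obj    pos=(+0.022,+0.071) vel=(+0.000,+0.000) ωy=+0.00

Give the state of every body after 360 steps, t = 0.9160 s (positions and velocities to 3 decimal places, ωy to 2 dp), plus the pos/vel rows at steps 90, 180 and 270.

State at t = 0.9160 s:
  obj    pos=(+0.800,-0.193) vel=(+1.699,-0.575) ωy=+30.92

Key-timestep trajectory:
   step    t(s)  obj.x    obj.z    obj.vx   obj.vz 
     90  0.2290   +0.071  +0.054  +0.425  -0.144
    180  0.4580   +0.217  +0.005  +0.850  -0.288
    270  0.6870   +0.460  -0.077  +1.274  -0.431


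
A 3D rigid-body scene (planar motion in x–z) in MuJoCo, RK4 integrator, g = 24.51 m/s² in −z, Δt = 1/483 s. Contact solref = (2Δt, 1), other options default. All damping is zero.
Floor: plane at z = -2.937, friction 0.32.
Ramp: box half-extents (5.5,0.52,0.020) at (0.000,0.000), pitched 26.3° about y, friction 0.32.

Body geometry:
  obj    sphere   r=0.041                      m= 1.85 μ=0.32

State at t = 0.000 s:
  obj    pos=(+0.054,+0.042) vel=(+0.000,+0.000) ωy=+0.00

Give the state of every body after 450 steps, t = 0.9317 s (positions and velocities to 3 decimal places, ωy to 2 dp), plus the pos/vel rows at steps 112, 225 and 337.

State at t = 0.9317 s:
  obj    pos=(+3.072,-1.450) vel=(+6.479,-3.202) ωy=+176.25

Key-timestep trajectory:
   step    t(s)  obj.x    obj.z    obj.vx   obj.vz 
    112  0.2319   +0.241  -0.051  +1.613  -0.797
    225  0.4658   +0.808  -0.332  +3.239  -1.601
    337  0.6977   +1.747  -0.795  +4.852  -2.398


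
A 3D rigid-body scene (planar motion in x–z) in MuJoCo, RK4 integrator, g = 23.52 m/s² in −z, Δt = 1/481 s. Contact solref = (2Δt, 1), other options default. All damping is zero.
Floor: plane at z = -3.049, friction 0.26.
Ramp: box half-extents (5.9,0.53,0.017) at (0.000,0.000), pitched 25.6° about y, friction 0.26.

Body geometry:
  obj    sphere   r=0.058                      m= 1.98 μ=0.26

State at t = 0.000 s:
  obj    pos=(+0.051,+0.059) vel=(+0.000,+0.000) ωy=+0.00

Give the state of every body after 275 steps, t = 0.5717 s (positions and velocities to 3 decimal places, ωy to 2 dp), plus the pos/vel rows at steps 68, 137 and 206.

State at t = 0.5717 s:
  obj    pos=(+1.121,-0.454) vel=(+3.743,-1.793) ωy=+71.55

Key-timestep trajectory:
   step    t(s)  obj.x    obj.z    obj.vx   obj.vz 
     68  0.1414   +0.116  +0.027  +0.926  -0.443
    137  0.2848   +0.317  -0.068  +1.865  -0.893
    206  0.4283   +0.651  -0.229  +2.804  -1.343


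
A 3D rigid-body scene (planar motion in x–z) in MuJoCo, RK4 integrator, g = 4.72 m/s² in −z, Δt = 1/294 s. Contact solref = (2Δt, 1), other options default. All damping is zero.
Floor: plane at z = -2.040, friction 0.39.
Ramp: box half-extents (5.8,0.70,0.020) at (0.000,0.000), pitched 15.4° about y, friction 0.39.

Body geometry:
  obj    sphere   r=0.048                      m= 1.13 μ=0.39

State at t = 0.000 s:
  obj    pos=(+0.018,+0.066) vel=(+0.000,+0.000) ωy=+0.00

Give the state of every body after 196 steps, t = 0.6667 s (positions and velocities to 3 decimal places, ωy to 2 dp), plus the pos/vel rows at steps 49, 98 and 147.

State at t = 0.6667 s:
  obj    pos=(+0.210,+0.013) vel=(+0.575,-0.159) ωy=+12.43

Key-timestep trajectory:
   step    t(s)  obj.x    obj.z    obj.vx   obj.vz 
     49  0.1667   +0.030  +0.062  +0.144  -0.040
     98  0.3333   +0.066  +0.052  +0.288  -0.079
    147  0.5000   +0.126  +0.036  +0.432  -0.119


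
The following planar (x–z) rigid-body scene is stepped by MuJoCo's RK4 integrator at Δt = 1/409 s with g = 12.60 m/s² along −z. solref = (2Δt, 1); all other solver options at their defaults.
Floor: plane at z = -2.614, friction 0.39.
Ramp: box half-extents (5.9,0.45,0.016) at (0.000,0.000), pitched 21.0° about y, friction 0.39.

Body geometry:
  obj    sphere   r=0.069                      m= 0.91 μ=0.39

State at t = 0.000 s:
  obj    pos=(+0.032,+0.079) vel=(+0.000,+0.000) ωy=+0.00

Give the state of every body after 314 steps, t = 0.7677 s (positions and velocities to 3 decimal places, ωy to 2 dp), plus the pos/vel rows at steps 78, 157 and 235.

State at t = 0.7677 s:
  obj    pos=(+0.919,-0.262) vel=(+2.312,-0.887) ωy=+35.88

Key-timestep trajectory:
   step    t(s)  obj.x    obj.z    obj.vx   obj.vz 
     78  0.1907   +0.087  +0.058  +0.574  -0.220
    157  0.3839   +0.254  -0.006  +1.156  -0.444
    235  0.5746   +0.529  -0.112  +1.730  -0.664


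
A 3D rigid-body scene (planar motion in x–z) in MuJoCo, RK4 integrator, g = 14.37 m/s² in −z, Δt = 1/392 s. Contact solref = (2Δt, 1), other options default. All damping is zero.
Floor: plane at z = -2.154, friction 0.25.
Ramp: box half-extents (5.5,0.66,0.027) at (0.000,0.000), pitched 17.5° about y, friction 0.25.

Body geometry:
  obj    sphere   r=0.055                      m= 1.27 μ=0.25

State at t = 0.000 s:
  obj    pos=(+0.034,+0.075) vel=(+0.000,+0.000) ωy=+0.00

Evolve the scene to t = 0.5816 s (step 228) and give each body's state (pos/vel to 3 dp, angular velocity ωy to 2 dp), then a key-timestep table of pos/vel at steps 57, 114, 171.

State at t = 0.5816 s:
  obj    pos=(+0.532,-0.082) vel=(+1.712,-0.540) ωy=+32.64

Key-timestep trajectory:
   step    t(s)  obj.x    obj.z    obj.vx   obj.vz 
     57  0.1454   +0.065  +0.065  +0.428  -0.135
    114  0.2908   +0.159  +0.036  +0.856  -0.270
    171  0.4362   +0.314  -0.013  +1.284  -0.405


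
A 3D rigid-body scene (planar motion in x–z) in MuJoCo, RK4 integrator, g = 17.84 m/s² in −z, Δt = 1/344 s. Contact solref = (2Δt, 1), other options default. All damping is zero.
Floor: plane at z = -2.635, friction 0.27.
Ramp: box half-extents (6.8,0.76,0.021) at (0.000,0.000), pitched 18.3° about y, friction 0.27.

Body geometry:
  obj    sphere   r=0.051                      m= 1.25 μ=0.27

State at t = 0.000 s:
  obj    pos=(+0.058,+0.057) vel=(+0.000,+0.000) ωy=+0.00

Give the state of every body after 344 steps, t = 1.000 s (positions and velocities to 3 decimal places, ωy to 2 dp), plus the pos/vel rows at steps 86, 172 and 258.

State at t = 1.000 s:
  obj    pos=(+1.957,-0.572) vel=(+3.799,-1.256) ωy=+78.45

Key-timestep trajectory:
   step    t(s)  obj.x    obj.z    obj.vx   obj.vz 
     86  0.2500   +0.177  +0.017  +0.950  -0.314
    172  0.5000   +0.533  -0.100  +1.899  -0.628
    258  0.7500   +1.126  -0.297  +2.849  -0.942


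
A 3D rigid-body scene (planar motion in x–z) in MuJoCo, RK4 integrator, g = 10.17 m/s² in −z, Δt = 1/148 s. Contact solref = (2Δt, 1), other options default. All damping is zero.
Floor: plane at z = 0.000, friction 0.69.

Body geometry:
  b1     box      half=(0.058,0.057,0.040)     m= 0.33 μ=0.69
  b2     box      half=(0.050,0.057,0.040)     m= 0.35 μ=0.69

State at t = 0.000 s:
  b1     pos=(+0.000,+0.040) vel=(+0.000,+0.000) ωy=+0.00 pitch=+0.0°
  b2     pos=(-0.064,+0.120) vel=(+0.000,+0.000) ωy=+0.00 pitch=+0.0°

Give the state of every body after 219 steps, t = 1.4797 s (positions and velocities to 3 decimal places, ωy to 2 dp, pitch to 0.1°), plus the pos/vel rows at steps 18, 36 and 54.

State at t = 1.4797 s:
  b1     pos=(+0.000,+0.040) vel=(+0.000,+0.000) ωy=+0.00 pitch=+0.0°
  b2     pos=(-0.113,+0.050) vel=(+0.000,+0.000) ωy=+0.00 pitch=-90.0°

Key-timestep trajectory:
   step    t(s)  b1.x    b1.z    b1.vx   b1.vz   b2.x    b2.z    b2.vx   b2.vz 
     18  0.1216   +0.000  +0.040  +0.000  +0.000   -0.071  +0.118  -0.129  -0.042
     36  0.2432   +0.000  +0.040  +0.000  +0.000   -0.098  +0.092  -0.273  -0.595
     54  0.3649   +0.000  +0.040  +0.000  +0.000   -0.116  +0.052  +0.081  -0.025


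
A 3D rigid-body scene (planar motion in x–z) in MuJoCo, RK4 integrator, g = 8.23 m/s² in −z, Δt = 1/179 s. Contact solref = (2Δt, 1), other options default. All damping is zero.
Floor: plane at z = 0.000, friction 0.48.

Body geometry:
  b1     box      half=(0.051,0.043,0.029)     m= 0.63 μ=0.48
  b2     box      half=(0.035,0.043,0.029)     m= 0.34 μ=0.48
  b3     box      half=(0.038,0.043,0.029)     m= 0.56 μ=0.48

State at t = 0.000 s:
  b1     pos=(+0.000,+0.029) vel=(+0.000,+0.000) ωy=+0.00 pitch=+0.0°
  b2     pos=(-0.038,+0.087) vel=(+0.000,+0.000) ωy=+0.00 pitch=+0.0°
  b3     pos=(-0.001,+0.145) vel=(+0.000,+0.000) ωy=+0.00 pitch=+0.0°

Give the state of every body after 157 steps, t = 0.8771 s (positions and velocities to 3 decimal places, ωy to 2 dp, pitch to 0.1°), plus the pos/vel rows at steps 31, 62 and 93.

State at t = 0.8771 s:
  b1     pos=(+0.000,+0.029) vel=(+0.000,+0.000) ωy=+0.00 pitch=+0.0°
  b2     pos=(-0.038,+0.087) vel=(+0.000,+0.000) ωy=+0.00 pitch=+0.0°
  b3     pos=(+0.106,+0.029) vel=(+0.000,+0.000) ωy=+0.00 pitch=+180.0°

Key-timestep trajectory:
   step    t(s)  b1.x    b1.z    b1.vx   b1.vz   b2.x    b2.z    b2.vx   b2.vz   b3.x    b3.z    b3.vx   b3.vz 
     31  0.1732   +0.000  +0.029  +0.000  +0.000   -0.038  +0.087  -0.001  +0.000   +0.005  +0.144  +0.095  -0.030
     62  0.3464   +0.000  +0.029  +0.001  +0.000   -0.038  +0.087  +0.003  +0.001   +0.038  +0.094  +0.284  -0.082
     93  0.5196   +0.000  +0.029  +0.000  +0.000   -0.038  +0.087  +0.000  +0.000   +0.081  +0.084  +0.320  -0.395


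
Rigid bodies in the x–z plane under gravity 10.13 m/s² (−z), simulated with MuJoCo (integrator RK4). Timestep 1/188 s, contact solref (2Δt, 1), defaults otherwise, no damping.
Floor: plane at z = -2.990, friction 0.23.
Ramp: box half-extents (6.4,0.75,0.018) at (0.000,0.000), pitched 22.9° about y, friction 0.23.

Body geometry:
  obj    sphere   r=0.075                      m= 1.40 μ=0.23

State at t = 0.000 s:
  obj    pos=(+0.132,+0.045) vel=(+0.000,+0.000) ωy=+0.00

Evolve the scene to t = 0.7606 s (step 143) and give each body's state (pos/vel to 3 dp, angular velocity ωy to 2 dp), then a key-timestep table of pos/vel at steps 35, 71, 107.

State at t = 0.7606 s:
  obj    pos=(+0.883,-0.272) vel=(+1.973,-0.833) ωy=+28.55

Key-timestep trajectory:
   step    t(s)  obj.x    obj.z    obj.vx   obj.vz 
     35  0.1862   +0.177  +0.026  +0.483  -0.204
     71  0.3777   +0.317  -0.033  +0.980  -0.414
    107  0.5691   +0.552  -0.132  +1.476  -0.624


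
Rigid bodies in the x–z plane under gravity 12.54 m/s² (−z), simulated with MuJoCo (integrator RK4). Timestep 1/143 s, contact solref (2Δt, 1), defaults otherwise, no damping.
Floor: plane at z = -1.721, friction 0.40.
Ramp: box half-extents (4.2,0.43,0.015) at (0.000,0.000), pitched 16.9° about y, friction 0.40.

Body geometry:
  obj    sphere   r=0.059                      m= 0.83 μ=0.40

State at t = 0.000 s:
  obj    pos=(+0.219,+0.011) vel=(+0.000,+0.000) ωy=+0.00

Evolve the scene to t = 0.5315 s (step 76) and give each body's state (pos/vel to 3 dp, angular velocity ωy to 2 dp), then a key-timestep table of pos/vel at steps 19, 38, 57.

State at t = 0.5315 s:
  obj    pos=(+0.571,-0.096) vel=(+1.324,-0.402) ωy=+23.45

Key-timestep trajectory:
   step    t(s)  obj.x    obj.z    obj.vx   obj.vz 
     19  0.1329   +0.241  +0.004  +0.331  -0.101
     38  0.2657   +0.307  -0.016  +0.662  -0.201
     57  0.3986   +0.417  -0.049  +0.993  -0.302


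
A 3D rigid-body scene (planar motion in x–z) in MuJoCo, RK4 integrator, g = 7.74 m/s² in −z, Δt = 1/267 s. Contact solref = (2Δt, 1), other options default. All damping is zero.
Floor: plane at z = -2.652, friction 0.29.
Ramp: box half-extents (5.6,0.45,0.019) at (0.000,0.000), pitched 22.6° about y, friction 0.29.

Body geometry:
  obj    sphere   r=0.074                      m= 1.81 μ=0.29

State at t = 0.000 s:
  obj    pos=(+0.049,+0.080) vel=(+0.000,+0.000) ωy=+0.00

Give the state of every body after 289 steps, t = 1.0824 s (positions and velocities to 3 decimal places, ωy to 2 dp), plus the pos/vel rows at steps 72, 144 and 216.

State at t = 1.0824 s:
  obj    pos=(+1.198,-0.398) vel=(+2.123,-0.884) ωy=+31.07

Key-timestep trajectory:
   step    t(s)  obj.x    obj.z    obj.vx   obj.vz 
     72  0.2697   +0.120  +0.051  +0.529  -0.220
    144  0.5393   +0.334  -0.038  +1.058  -0.440
    216  0.8090   +0.691  -0.187  +1.587  -0.661


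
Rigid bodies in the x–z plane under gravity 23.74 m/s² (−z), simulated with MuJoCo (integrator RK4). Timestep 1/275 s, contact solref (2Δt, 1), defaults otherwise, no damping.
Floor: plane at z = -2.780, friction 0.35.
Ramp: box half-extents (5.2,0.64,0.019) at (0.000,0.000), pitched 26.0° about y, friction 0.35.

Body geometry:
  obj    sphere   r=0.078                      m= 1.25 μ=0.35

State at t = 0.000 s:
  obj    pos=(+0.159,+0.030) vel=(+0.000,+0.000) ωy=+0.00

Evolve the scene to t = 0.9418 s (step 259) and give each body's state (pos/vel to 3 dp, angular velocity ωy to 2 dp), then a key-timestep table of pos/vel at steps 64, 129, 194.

State at t = 0.9418 s:
  obj    pos=(+3.122,-1.415) vel=(+6.293,-3.069) ωy=+89.75

Key-timestep trajectory:
   step    t(s)  obj.x    obj.z    obj.vx   obj.vz 
     64  0.2327   +0.340  -0.058  +1.555  -0.758
    129  0.4691   +0.894  -0.328  +3.134  -1.529
    194  0.7055   +1.822  -0.781  +4.713  -2.299


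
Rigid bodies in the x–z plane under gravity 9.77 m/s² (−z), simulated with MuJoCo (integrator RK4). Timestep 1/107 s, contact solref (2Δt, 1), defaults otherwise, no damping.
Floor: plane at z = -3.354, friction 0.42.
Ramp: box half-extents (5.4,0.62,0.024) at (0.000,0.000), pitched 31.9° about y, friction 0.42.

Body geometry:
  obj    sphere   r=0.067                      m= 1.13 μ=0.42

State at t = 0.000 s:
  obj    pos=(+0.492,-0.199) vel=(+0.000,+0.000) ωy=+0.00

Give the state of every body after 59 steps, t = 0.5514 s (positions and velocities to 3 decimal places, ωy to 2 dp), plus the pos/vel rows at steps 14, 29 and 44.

State at t = 0.5514 s:
  obj    pos=(+0.968,-0.495) vel=(+1.726,-1.075) ωy=+30.33

Key-timestep trajectory:
   step    t(s)  obj.x    obj.z    obj.vx   obj.vz 
     14  0.1308   +0.519  -0.216  +0.410  -0.255
     29  0.2710   +0.607  -0.271  +0.849  -0.528
     44  0.4112   +0.757  -0.364  +1.288  -0.801


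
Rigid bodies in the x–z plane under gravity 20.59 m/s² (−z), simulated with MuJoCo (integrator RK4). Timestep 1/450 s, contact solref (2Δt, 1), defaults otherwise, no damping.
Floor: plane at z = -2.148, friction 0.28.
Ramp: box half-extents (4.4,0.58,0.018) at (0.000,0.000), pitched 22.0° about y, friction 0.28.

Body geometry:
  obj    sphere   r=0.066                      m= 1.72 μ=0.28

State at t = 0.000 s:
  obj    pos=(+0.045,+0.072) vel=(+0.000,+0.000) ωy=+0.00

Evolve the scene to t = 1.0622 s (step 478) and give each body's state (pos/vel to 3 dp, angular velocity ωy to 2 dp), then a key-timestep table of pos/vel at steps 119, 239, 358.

State at t = 1.0622 s:
  obj    pos=(+2.927,-1.092) vel=(+5.426,-2.192) ωy=+88.66

Key-timestep trajectory:
   step    t(s)  obj.x    obj.z    obj.vx   obj.vz 
    119  0.2644   +0.224  +0.000  +1.351  -0.546
    239  0.5311   +0.766  -0.219  +2.713  -1.096
    358  0.7956   +1.662  -0.581  +4.064  -1.642


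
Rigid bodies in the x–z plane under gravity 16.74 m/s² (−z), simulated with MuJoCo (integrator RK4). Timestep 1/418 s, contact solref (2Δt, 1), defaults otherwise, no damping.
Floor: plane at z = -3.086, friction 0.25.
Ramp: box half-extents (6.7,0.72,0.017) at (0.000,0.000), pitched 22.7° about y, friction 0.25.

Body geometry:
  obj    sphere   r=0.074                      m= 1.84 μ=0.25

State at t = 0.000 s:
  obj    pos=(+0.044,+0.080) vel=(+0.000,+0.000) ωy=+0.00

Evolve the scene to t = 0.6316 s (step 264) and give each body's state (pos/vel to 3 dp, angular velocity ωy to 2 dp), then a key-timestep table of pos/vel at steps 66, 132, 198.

State at t = 0.6316 s:
  obj    pos=(+0.893,-0.275) vel=(+2.689,-1.125) ωy=+39.38

Key-timestep trajectory:
   step    t(s)  obj.x    obj.z    obj.vx   obj.vz 
     66  0.1579   +0.097  +0.058  +0.672  -0.281
    132  0.3158   +0.256  -0.009  +1.344  -0.562
    198  0.4737   +0.522  -0.120  +2.017  -0.844


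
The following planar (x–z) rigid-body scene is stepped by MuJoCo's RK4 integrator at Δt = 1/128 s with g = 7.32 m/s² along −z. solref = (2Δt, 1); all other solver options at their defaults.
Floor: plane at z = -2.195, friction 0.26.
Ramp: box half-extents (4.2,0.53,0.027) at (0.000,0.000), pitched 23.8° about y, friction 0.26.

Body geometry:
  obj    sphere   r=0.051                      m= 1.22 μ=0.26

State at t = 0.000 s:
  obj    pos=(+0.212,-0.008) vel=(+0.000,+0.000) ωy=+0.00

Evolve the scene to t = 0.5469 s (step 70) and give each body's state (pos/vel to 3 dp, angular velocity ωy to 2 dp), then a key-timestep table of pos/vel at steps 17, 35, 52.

State at t = 0.5469 s:
  obj    pos=(+0.501,-0.136) vel=(+1.056,-0.466) ωy=+22.61

Key-timestep trajectory:
   step    t(s)  obj.x    obj.z    obj.vx   obj.vz 
     17  0.1328   +0.229  -0.016  +0.257  -0.113
     35  0.2734   +0.284  -0.040  +0.528  -0.233
     52  0.4062   +0.371  -0.079  +0.784  -0.346


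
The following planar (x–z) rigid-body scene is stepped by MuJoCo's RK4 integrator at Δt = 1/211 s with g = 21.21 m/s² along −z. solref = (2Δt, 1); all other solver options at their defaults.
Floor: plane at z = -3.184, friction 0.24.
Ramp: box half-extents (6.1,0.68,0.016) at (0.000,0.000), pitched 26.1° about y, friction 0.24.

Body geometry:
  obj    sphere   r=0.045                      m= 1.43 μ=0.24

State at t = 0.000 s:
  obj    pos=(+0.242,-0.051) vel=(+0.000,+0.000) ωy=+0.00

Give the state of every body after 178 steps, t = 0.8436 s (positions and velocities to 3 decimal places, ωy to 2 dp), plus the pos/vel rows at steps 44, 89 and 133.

State at t = 0.8436 s:
  obj    pos=(+2.372,-1.094) vel=(+5.050,-2.474) ωy=+124.92

Key-timestep trajectory:
   step    t(s)  obj.x    obj.z    obj.vx   obj.vz 
     44  0.2085   +0.372  -0.114  +1.248  -0.612
     89  0.4218   +0.775  -0.312  +2.525  -1.237
    133  0.6303   +1.431  -0.633  +3.773  -1.848


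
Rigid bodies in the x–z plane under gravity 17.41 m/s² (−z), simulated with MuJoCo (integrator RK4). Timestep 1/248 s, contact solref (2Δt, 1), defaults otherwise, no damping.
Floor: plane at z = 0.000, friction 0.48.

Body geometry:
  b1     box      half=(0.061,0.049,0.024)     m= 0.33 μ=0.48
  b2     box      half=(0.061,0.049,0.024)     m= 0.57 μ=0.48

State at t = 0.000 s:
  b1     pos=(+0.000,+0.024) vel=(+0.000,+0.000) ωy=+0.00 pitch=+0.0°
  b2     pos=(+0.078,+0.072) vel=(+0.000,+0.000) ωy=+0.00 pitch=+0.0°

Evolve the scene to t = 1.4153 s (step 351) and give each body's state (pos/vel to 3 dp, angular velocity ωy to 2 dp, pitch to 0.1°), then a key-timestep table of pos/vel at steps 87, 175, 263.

State at t = 1.4153 s:
  b1     pos=(-0.001,+0.024) vel=(-0.001,+0.000) ωy=+0.00 pitch=+0.0°
  b2     pos=(+0.089,+0.056) vel=(+0.000,+0.000) ωy=-0.01 pitch=+37.4°

Key-timestep trajectory:
   step    t(s)  b1.x    b1.z    b1.vx   b1.vz   b2.x    b2.z    b2.vx   b2.vz 
     87  0.3508   +0.000  +0.024  -0.001  +0.000   +0.088  +0.057  +0.000  +0.000
    175  0.7056   -0.001  +0.024  -0.001  +0.000   +0.088  +0.056  +0.000  +0.000
    263  1.0605   -0.001  +0.024  -0.001  +0.000   +0.088  +0.056  +0.000  +0.000


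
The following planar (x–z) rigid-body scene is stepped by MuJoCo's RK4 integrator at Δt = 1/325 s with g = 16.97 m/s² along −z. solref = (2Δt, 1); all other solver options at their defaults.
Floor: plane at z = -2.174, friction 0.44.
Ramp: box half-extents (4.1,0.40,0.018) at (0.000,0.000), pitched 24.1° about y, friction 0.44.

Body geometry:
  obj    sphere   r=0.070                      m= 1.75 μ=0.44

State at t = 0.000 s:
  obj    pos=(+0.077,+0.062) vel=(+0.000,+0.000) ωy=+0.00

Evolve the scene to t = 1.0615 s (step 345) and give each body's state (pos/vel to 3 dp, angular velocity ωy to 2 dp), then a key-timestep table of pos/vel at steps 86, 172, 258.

State at t = 1.0615 s:
  obj    pos=(+2.623,-1.077) vel=(+4.796,-2.145) ωy=+75.05

Key-timestep trajectory:
   step    t(s)  obj.x    obj.z    obj.vx   obj.vz 
     86  0.2646   +0.235  -0.009  +1.196  -0.535
    172  0.5292   +0.710  -0.221  +2.391  -1.070
    258  0.7938   +1.501  -0.575  +3.587  -1.604


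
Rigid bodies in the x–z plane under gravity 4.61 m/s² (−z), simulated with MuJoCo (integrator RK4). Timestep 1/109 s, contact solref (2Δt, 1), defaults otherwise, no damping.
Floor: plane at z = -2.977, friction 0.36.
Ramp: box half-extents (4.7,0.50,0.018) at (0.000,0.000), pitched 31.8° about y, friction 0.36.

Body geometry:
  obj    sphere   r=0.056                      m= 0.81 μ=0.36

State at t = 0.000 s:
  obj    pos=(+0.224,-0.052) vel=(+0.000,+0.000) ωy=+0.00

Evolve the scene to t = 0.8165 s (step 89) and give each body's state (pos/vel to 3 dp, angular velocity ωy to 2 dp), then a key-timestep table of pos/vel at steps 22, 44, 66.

State at t = 0.8165 s:
  obj    pos=(+0.716,-0.357) vel=(+1.204,-0.747) ωy=+25.29

Key-timestep trajectory:
   step    t(s)  obj.x    obj.z    obj.vx   obj.vz 
     22  0.2018   +0.254  -0.071  +0.298  -0.185
     44  0.4037   +0.344  -0.126  +0.595  -0.369
     66  0.6055   +0.495  -0.220  +0.893  -0.554


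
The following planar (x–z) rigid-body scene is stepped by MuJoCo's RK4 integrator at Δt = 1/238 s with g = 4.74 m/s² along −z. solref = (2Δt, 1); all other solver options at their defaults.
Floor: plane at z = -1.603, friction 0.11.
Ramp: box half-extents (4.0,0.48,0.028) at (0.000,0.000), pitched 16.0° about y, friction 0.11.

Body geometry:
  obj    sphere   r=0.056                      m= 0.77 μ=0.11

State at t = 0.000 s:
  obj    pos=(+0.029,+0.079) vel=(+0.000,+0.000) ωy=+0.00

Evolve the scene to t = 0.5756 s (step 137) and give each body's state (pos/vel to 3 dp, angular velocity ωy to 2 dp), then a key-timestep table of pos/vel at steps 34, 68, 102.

State at t = 0.5756 s:
  obj    pos=(+0.178,+0.036) vel=(+0.516,-0.148) ωy=+9.59

Key-timestep trajectory:
   step    t(s)  obj.x    obj.z    obj.vx   obj.vz 
     34  0.1429   +0.038  +0.076  +0.128  -0.037
     68  0.2857   +0.066  +0.069  +0.256  -0.074
    102  0.4286   +0.111  +0.055  +0.385  -0.110


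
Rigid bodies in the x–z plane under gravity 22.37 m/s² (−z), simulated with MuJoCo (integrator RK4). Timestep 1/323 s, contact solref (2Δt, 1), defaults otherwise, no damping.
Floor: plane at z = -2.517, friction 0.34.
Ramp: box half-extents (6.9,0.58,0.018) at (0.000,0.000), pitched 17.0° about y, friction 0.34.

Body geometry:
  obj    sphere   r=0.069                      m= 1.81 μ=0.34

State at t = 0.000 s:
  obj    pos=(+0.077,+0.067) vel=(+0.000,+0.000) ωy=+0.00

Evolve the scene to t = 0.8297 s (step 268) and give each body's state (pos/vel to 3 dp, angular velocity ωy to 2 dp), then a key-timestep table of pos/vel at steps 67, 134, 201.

State at t = 0.8297 s:
  obj    pos=(+1.615,-0.403) vel=(+3.707,-1.133) ωy=+56.17

Key-timestep trajectory:
   step    t(s)  obj.x    obj.z    obj.vx   obj.vz 
     67  0.2074   +0.173  +0.038  +0.927  -0.283
    134  0.4149   +0.462  -0.050  +1.854  -0.567
    201  0.6223   +0.942  -0.197  +2.780  -0.850


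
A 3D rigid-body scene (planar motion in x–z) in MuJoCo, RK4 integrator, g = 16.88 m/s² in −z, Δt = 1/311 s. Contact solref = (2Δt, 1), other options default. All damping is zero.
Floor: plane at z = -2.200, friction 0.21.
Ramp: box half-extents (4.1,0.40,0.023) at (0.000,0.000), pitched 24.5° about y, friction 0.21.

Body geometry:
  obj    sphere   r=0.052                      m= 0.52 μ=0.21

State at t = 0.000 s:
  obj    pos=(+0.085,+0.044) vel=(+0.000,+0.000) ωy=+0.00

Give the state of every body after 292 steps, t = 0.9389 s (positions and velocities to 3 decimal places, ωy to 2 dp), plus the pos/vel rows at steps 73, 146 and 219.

State at t = 0.9389 s:
  obj    pos=(+2.091,-0.870) vel=(+4.272,-1.947) ωy=+90.27

Key-timestep trajectory:
   step    t(s)  obj.x    obj.z    obj.vx   obj.vz 
     73  0.2347   +0.210  -0.013  +1.068  -0.487
    146  0.4695   +0.586  -0.185  +2.136  -0.973
    219  0.7042   +1.213  -0.470  +3.204  -1.460
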